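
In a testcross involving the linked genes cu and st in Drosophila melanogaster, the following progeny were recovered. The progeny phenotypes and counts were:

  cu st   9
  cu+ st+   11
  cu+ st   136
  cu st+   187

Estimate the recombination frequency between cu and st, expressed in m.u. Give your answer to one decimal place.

5.8 m.u.

The two most frequent classes, cu+ st (136) and cu st+ (187), are the parental types, so the F1 was cu+ st / cu st+.
The recombinant classes are cu+ st+ and cu st: 11 + 9 = 20.
Recombination frequency = 20/343 = 0.0583 ≈ 5.8%, i.e. 5.8 m.u.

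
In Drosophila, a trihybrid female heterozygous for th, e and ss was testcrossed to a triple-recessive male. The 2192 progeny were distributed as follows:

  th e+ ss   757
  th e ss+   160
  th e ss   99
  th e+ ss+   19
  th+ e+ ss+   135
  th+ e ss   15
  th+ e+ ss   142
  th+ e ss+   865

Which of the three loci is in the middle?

ss

The two most frequent reciprocal classes, th+ e ss+ and th e+ ss, are the parental types, so the F1 was th+ e ss+ / th e+ ss.
The two rarest classes, th+ e ss and th e+ ss+, are the double crossovers. Comparing them with the parentals, only the ss allele has switched, so ss is the middle locus and the order is e – ss – th.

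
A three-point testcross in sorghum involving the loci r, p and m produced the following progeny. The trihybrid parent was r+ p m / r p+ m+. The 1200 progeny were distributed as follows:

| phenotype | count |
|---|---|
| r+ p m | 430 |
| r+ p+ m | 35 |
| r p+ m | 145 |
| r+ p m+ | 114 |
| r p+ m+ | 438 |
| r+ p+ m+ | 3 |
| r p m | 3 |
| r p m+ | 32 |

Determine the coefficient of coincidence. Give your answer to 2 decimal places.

The two rarest classes, r p m and r+ p+ m+, are the double crossovers. Comparing them with the parentals, only the r allele has switched, so r is the middle locus and the order is m – r – p.
m–r: (259 + 6)/1200 = 0.2208; r–p: (67 + 6)/1200 = 0.0608.
Expected DCO frequency = 0.2208 × 0.0608 ≈ 0.01342; observed = 6/1200 ≈ 0.00500.
Coefficient of coincidence = 0.00500/0.01342 ≈ 0.37.

0.37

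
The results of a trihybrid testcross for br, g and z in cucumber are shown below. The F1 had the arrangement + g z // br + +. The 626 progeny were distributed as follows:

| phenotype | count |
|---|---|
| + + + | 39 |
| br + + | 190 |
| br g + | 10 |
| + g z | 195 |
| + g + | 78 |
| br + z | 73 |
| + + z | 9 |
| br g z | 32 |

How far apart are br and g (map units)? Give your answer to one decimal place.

14.4 map units

The two rarest classes, + + z and br g +, are the double crossovers. Comparing them with the parentals, only the g allele has switched, so g is the middle locus and the order is br – g – z.
Crossovers in the br–g interval produce the single-crossover classes br g z and + + + (32 + 39 = 71) plus the double crossovers (19).
RF(br–g) = (71 + 19) / 626 = 90/626 = 0.1438 → 14.4 map units.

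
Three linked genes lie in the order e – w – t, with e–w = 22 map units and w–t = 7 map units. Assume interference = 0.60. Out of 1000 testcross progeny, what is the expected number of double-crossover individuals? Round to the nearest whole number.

6

Map distances give recombination frequencies of 0.220 and 0.070 for the two intervals.
With interference 0.60 (so coincidence = 0.40), expected double-crossover frequency = 0.220 × 0.070 × 0.40 = 0.00616.
Expected number = 0.00616 × 1000 = 6.16 ≈ 6.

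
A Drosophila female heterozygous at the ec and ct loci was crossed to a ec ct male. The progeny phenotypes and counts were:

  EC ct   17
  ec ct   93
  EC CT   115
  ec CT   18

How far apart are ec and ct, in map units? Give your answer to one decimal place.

The two most frequent classes, EC CT (115) and ec ct (93), are the parental types, so the F1 was EC CT / ec ct.
The recombinant classes are EC ct and ec CT: 17 + 18 = 35.
Recombination frequency = 35/243 = 0.1440 ≈ 14.4%, i.e. 14.4 map units.

14.4 map units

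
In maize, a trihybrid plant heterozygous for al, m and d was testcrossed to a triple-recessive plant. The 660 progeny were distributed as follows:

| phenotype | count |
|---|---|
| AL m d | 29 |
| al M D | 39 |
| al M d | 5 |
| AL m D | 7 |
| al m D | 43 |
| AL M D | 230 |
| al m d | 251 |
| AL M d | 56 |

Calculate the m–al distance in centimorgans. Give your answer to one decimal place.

12.1 centimorgans

The two most frequent reciprocal classes, AL M D and al m d, are the parental types, so the F1 was AL M D / al m d.
The two rarest classes, AL m D and al M d, are the double crossovers. Comparing them with the parentals, only the m allele has switched, so m is the middle locus and the order is al – m – d.
Crossovers in the al–m interval produce the single-crossover classes al M D and AL m d (39 + 29 = 68) plus the double crossovers (12).
RF(al–m) = (68 + 12) / 660 = 80/660 = 0.1212 → 12.1 centimorgans.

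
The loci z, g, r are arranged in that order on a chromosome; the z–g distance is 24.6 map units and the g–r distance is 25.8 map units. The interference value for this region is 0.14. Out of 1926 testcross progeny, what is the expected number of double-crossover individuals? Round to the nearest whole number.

Map distances give recombination frequencies of 0.246 and 0.258 for the two intervals.
With interference 0.14 (so coincidence = 0.86), expected double-crossover frequency = 0.246 × 0.258 × 0.86 = 0.05458.
Expected number = 0.05458 × 1926 = 105.13 ≈ 105.

105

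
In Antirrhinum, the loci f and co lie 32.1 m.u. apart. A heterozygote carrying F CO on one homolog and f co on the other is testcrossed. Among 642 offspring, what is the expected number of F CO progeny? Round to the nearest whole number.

218

A map distance of 32.1 m.u. corresponds to a recombination frequency of 0.321.
The F1 is F CO / f co, so F CO is a parental gamete class with expected frequency (1 − r)/2 = 0.679/2 = 0.3395.
Expected number = 0.3395 × 642 = 217.96 ≈ 218.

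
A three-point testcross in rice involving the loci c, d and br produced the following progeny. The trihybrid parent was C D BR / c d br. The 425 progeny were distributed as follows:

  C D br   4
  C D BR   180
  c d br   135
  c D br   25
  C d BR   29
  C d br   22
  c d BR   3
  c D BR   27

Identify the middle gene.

br

The two rarest classes, C D br and c d BR, are the double crossovers. Comparing them with the parentals, only the br allele has switched, so br is the middle locus and the order is d – br – c.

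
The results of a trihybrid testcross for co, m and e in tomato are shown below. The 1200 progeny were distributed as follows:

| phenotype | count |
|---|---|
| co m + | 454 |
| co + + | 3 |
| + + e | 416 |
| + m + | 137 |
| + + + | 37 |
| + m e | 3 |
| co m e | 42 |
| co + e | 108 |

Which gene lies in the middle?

The two most frequent reciprocal classes, co m + and + + e, are the parental types, so the F1 was co m + / + + e.
The two rarest classes, co + + and + m e, are the double crossovers. Comparing them with the parentals, only the m allele has switched, so m is the middle locus and the order is e – m – co.

m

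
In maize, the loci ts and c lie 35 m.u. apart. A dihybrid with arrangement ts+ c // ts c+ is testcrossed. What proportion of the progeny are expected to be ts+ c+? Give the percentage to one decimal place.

A map distance of 35 m.u. corresponds to a recombination frequency of 0.350.
The F1 is ts+ c / ts c+, so ts+ c+ is a recombinant gamete class with expected frequency r/2 = 0.350/2 = 0.1750.
That is 0.1750 = 17.5% of the progeny.

17.5%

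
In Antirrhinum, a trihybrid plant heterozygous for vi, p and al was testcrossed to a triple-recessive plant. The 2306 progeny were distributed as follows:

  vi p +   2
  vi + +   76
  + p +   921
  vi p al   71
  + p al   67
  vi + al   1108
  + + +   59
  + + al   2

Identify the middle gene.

vi

The two most frequent reciprocal classes, + p + and vi + al, are the parental types, so the F1 was + p + / vi + al.
The two rarest classes, vi p + and + + al, are the double crossovers. Comparing them with the parentals, only the vi allele has switched, so vi is the middle locus and the order is p – vi – al.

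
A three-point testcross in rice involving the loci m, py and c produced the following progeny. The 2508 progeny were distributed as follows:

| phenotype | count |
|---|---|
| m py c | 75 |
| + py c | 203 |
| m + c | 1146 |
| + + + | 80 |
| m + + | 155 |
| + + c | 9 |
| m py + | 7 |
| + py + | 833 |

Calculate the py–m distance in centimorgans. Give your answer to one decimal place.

The two most frequent reciprocal classes, + py + and m + c, are the parental types, so the F1 was + py + / m + c.
The two rarest classes, m py + and + + c, are the double crossovers. Comparing them with the parentals, only the m allele has switched, so m is the middle locus and the order is py – m – c.
Crossovers in the py–m interval produce the single-crossover classes + + + and m py c (80 + 75 = 155) plus the double crossovers (16).
RF(py–m) = (155 + 16) / 2508 = 171/2508 = 0.0682 → 6.8 centimorgans.

6.8 centimorgans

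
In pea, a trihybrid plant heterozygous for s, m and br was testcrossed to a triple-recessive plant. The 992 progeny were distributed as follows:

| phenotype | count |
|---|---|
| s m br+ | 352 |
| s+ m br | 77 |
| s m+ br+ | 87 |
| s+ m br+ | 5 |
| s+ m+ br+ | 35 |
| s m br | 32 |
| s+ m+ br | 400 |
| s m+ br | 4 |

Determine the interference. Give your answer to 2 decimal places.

The two most frequent reciprocal classes, s+ m+ br and s m br+, are the parental types, so the F1 was s+ m+ br / s m br+.
The two rarest classes, s m+ br and s+ m br+, are the double crossovers. Comparing them with the parentals, only the s allele has switched, so s is the middle locus and the order is br – s – m.
br–s: (67 + 9)/992 = 0.0766; s–m: (164 + 9)/992 = 0.1744.
Expected DCO frequency = 0.0766 × 0.1744 ≈ 0.01336; observed = 9/992 ≈ 0.00907.
Coefficient of coincidence = 0.00907/0.01336 ≈ 0.68; interference = 1 − 0.68 = 0.32.

0.32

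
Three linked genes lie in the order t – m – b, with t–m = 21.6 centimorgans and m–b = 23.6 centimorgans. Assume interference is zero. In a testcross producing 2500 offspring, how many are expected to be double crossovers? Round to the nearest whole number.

127

Map distances give recombination frequencies of 0.216 and 0.236 for the two intervals.
With no interference, expected double-crossover frequency = 0.216 × 0.236 = 0.05098.
Expected number = 0.05098 × 2500 = 127.44 ≈ 127.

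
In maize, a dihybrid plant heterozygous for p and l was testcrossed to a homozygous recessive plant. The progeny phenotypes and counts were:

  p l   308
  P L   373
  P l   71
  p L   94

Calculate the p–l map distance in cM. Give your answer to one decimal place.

The two most frequent classes, P L (373) and p l (308), are the parental types, so the F1 was P L / p l.
The recombinant classes are P l and p L: 71 + 94 = 165.
Recombination frequency = 165/846 = 0.1950 ≈ 19.5%, i.e. 19.5 cM.

19.5 cM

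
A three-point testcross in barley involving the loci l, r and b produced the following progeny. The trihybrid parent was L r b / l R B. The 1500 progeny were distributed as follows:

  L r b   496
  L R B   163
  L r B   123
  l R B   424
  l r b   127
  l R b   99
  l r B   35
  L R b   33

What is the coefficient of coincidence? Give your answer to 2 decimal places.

The two rarest classes, L R b and l r B, are the double crossovers. Comparing them with the parentals, only the r allele has switched, so r is the middle locus and the order is b – r – l.
b–r: (222 + 68)/1500 = 0.1933; r–l: (290 + 68)/1500 = 0.2387.
Expected DCO frequency = 0.1933 × 0.2387 ≈ 0.04614; observed = 68/1500 ≈ 0.04533.
Coefficient of coincidence = 0.04533/0.04614 ≈ 0.98.

0.98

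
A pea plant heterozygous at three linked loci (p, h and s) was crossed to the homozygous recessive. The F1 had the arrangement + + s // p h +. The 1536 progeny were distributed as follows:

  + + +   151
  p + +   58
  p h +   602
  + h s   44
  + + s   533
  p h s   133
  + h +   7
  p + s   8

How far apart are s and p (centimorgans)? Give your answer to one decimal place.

19.5 centimorgans

The two rarest classes, p + s and + h +, are the double crossovers. Comparing them with the parentals, only the p allele has switched, so p is the middle locus and the order is s – p – h.
Crossovers in the s–p interval produce the single-crossover classes + + + and p h s (151 + 133 = 284) plus the double crossovers (15).
RF(s–p) = (284 + 15) / 1536 = 299/1536 = 0.1947 → 19.5 centimorgans.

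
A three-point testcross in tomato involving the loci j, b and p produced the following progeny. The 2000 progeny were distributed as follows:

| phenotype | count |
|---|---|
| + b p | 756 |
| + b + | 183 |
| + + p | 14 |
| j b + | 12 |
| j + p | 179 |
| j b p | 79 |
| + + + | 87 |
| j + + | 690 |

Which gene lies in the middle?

The two most frequent reciprocal classes, j + + and + b p, are the parental types, so the F1 was j + + / + b p.
The two rarest classes, j b + and + + p, are the double crossovers. Comparing them with the parentals, only the b allele has switched, so b is the middle locus and the order is p – b – j.

b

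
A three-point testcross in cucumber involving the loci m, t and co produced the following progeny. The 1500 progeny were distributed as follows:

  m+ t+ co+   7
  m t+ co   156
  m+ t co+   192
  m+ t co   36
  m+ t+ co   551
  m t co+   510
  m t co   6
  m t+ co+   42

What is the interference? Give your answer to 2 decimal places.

The two most frequent reciprocal classes, m t co+ and m+ t+ co, are the parental types, so the F1 was m t co+ / m+ t+ co.
The two rarest classes, m t co and m+ t+ co+, are the double crossovers. Comparing them with the parentals, only the co allele has switched, so co is the middle locus and the order is t – co – m.
t–co: (78 + 13)/1500 = 0.0607; co–m: (348 + 13)/1500 = 0.2407.
Expected DCO frequency = 0.0607 × 0.2407 ≈ 0.01461; observed = 13/1500 ≈ 0.00867.
Coefficient of coincidence = 0.00867/0.01461 ≈ 0.59; interference = 1 − 0.59 = 0.41.

0.41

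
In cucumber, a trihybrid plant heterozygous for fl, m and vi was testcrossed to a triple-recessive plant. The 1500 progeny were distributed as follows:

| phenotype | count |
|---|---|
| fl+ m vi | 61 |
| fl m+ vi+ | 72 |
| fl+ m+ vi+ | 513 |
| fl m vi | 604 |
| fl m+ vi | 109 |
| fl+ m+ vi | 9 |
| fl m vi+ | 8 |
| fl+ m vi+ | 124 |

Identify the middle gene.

The two most frequent reciprocal classes, fl+ m+ vi+ and fl m vi, are the parental types, so the F1 was fl+ m+ vi+ / fl m vi.
The two rarest classes, fl+ m+ vi and fl m vi+, are the double crossovers. Comparing them with the parentals, only the vi allele has switched, so vi is the middle locus and the order is fl – vi – m.

vi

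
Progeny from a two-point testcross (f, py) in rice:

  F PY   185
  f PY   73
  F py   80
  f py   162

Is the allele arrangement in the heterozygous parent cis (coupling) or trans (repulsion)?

cis

The two most frequent classes are F PY (185) and f py (162); these are the parental (non-recombinant) types.
So the F1 carried F PY on one chromosome and f py on the other — the recessive alleles are on the same chromosome (cis / coupling).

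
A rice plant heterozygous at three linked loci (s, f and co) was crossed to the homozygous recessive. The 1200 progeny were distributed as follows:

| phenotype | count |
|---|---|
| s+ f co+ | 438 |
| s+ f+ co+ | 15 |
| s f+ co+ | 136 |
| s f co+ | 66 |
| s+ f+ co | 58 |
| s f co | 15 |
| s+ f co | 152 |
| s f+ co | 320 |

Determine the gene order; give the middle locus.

The two most frequent reciprocal classes, s f+ co and s+ f co+, are the parental types, so the F1 was s f+ co / s+ f co+.
The two rarest classes, s f co and s+ f+ co+, are the double crossovers. Comparing them with the parentals, only the f allele has switched, so f is the middle locus and the order is s – f – co.

f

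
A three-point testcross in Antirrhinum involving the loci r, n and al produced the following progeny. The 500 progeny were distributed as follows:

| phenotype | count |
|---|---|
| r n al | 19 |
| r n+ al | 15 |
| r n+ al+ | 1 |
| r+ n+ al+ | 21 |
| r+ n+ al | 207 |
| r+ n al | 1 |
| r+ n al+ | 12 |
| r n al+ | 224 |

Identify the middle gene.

The two most frequent reciprocal classes, r+ n+ al and r n al+, are the parental types, so the F1 was r+ n+ al / r n al+.
The two rarest classes, r+ n al and r n+ al+, are the double crossovers. Comparing them with the parentals, only the n allele has switched, so n is the middle locus and the order is r – n – al.

n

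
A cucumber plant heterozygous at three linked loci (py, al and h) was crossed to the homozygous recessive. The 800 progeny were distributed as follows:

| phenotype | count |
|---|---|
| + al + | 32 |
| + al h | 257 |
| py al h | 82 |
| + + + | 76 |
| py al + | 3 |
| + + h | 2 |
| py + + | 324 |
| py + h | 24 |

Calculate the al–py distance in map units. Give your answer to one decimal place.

The two most frequent reciprocal classes, + al h and py + +, are the parental types, so the F1 was + al h / py + +.
The two rarest classes, + + h and py al +, are the double crossovers. Comparing them with the parentals, only the al allele has switched, so al is the middle locus and the order is h – al – py.
Crossovers in the al–py interval produce the single-crossover classes py al h and + + + (82 + 76 = 158) plus the double crossovers (5).
RF(al–py) = (158 + 5) / 800 = 163/800 = 0.2037 → 20.4 map units.

20.4 map units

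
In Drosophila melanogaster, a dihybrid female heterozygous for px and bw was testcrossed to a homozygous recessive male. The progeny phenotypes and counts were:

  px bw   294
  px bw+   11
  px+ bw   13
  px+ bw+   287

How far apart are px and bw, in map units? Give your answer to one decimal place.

4.0 map units

The two most frequent classes, px+ bw+ (287) and px bw (294), are the parental types, so the F1 was px+ bw+ / px bw.
The recombinant classes are px+ bw and px bw+: 13 + 11 = 24.
Recombination frequency = 24/605 = 0.0397 ≈ 4.0%, i.e. 4.0 map units.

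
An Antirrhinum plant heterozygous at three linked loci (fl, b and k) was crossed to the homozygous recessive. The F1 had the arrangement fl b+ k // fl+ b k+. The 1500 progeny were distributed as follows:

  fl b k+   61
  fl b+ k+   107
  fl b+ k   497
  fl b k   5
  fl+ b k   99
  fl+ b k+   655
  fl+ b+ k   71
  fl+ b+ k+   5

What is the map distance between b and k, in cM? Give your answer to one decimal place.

14.4 cM

The two rarest classes, fl b k and fl+ b+ k+, are the double crossovers. Comparing them with the parentals, only the b allele has switched, so b is the middle locus and the order is k – b – fl.
Crossovers in the k–b interval produce the single-crossover classes fl b+ k+ and fl+ b k (107 + 99 = 206) plus the double crossovers (10).
RF(k–b) = (206 + 10) / 1500 = 216/1500 = 0.1440 → 14.4 cM.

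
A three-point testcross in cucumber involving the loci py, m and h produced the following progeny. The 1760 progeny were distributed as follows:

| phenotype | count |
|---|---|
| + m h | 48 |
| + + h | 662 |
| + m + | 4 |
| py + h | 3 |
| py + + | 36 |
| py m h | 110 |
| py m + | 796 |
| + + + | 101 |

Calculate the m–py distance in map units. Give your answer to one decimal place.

5.2 map units

The two most frequent reciprocal classes, py m + and + + h, are the parental types, so the F1 was py m + / + + h.
The two rarest classes, + m + and py + h, are the double crossovers. Comparing them with the parentals, only the py allele has switched, so py is the middle locus and the order is m – py – h.
Crossovers in the m–py interval produce the single-crossover classes py + + and + m h (36 + 48 = 84) plus the double crossovers (7).
RF(m–py) = (84 + 7) / 1760 = 91/1760 = 0.0517 → 5.2 map units.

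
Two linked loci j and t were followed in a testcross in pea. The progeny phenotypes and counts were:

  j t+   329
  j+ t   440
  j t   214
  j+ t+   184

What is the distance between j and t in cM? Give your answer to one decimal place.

The two most frequent classes, j+ t (440) and j t+ (329), are the parental types, so the F1 was j+ t / j t+.
The recombinant classes are j+ t+ and j t: 184 + 214 = 398.
Recombination frequency = 398/1167 = 0.3410 ≈ 34.1%, i.e. 34.1 cM.

34.1 cM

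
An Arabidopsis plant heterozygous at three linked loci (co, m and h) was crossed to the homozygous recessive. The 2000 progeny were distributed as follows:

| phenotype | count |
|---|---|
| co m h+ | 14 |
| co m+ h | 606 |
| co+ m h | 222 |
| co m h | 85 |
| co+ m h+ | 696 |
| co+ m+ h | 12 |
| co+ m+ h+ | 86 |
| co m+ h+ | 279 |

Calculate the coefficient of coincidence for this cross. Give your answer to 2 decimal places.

0.50

The two most frequent reciprocal classes, co+ m h+ and co m+ h, are the parental types, so the F1 was co+ m h+ / co m+ h.
The two rarest classes, co m h+ and co+ m+ h, are the double crossovers. Comparing them with the parentals, only the co allele has switched, so co is the middle locus and the order is m – co – h.
m–co: (171 + 26)/2000 = 0.0985; co–h: (501 + 26)/2000 = 0.2635.
Expected DCO frequency = 0.0985 × 0.2635 ≈ 0.02595; observed = 26/2000 ≈ 0.01300.
Coefficient of coincidence = 0.01300/0.02595 ≈ 0.50.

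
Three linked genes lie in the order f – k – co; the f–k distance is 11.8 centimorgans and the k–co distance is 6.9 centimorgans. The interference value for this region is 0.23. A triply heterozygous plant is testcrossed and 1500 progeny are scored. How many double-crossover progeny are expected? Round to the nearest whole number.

9

Map distances give recombination frequencies of 0.118 and 0.069 for the two intervals.
With interference 0.23 (so coincidence = 0.77), expected double-crossover frequency = 0.118 × 0.069 × 0.77 = 0.00627.
Expected number = 0.00627 × 1500 = 9.40 ≈ 9.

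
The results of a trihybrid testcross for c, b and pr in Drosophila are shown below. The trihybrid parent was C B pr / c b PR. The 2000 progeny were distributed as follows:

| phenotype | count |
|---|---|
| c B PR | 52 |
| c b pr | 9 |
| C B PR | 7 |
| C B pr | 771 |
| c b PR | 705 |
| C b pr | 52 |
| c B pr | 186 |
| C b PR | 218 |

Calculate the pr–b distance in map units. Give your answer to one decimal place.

6.0 map units

The two rarest classes, C B PR and c b pr, are the double crossovers. Comparing them with the parentals, only the pr allele has switched, so pr is the middle locus and the order is b – pr – c.
Crossovers in the b–pr interval produce the single-crossover classes C b pr and c B PR (52 + 52 = 104) plus the double crossovers (16).
RF(b–pr) = (104 + 16) / 2000 = 120/2000 = 0.0600 → 6.0 map units.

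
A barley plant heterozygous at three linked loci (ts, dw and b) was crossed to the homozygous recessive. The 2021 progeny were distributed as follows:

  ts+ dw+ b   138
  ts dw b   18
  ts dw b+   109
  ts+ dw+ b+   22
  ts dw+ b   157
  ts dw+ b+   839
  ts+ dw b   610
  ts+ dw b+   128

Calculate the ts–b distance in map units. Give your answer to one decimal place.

16.1 map units

The two most frequent reciprocal classes, ts dw+ b+ and ts+ dw b, are the parental types, so the F1 was ts dw+ b+ / ts+ dw b.
The two rarest classes, ts+ dw+ b+ and ts dw b, are the double crossovers. Comparing them with the parentals, only the ts allele has switched, so ts is the middle locus and the order is dw – ts – b.
Crossovers in the ts–b interval produce the single-crossover classes ts dw+ b and ts+ dw b+ (157 + 128 = 285) plus the double crossovers (40).
RF(ts–b) = (285 + 40) / 2021 = 325/2021 = 0.1608 → 16.1 map units.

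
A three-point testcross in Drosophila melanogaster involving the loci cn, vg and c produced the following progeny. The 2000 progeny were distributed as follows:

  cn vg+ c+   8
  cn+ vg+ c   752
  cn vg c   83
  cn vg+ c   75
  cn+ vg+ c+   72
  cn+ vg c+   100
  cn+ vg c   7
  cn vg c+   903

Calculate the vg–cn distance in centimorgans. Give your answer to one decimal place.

9.5 centimorgans

The two most frequent reciprocal classes, cn vg c+ and cn+ vg+ c, are the parental types, so the F1 was cn vg c+ / cn+ vg+ c.
The two rarest classes, cn vg+ c+ and cn+ vg c, are the double crossovers. Comparing them with the parentals, only the vg allele has switched, so vg is the middle locus and the order is cn – vg – c.
Crossovers in the cn–vg interval produce the single-crossover classes cn+ vg c+ and cn vg+ c (100 + 75 = 175) plus the double crossovers (15).
RF(cn–vg) = (175 + 15) / 2000 = 190/2000 = 0.0950 → 9.5 centimorgans.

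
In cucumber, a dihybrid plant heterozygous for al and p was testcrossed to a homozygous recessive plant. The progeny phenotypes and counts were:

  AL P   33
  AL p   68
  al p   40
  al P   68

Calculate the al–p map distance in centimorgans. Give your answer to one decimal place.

The two most frequent classes, AL p (68) and al P (68), are the parental types, so the F1 was AL p / al P.
The recombinant classes are AL P and al p: 33 + 40 = 73.
Recombination frequency = 73/209 = 0.3493 ≈ 34.9%, i.e. 34.9 centimorgans.

34.9 centimorgans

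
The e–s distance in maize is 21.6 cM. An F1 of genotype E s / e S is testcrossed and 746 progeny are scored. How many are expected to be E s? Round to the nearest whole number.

A map distance of 21.6 cM corresponds to a recombination frequency of 0.216.
The F1 is E s / e S, so E s is a parental gamete class with expected frequency (1 − r)/2 = 0.784/2 = 0.3920.
Expected number = 0.3920 × 746 = 292.43 ≈ 292.

292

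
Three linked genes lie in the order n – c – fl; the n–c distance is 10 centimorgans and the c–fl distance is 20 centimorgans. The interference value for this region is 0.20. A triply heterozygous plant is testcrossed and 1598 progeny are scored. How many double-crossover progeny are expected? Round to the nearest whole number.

Map distances give recombination frequencies of 0.100 and 0.200 for the two intervals.
With interference 0.20 (so coincidence = 0.80), expected double-crossover frequency = 0.100 × 0.200 × 0.80 = 0.01600.
Expected number = 0.01600 × 1598 = 25.57 ≈ 26.

26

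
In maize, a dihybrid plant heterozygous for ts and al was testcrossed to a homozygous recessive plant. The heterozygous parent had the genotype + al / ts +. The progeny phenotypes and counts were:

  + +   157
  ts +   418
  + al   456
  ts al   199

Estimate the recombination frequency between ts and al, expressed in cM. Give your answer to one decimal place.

The recombinant classes are + + and ts al: 157 + 199 = 356.
Recombination frequency = 356/1230 = 0.2894 ≈ 28.9%, i.e. 28.9 cM.

28.9 cM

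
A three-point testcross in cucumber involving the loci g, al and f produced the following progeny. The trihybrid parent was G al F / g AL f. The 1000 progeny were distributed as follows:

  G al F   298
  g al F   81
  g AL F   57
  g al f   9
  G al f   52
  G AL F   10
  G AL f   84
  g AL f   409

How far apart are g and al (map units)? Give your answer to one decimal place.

18.4 map units

The two rarest classes, G AL F and g al f, are the double crossovers. Comparing them with the parentals, only the al allele has switched, so al is the middle locus and the order is g – al – f.
Crossovers in the g–al interval produce the single-crossover classes g al F and G AL f (81 + 84 = 165) plus the double crossovers (19).
RF(g–al) = (165 + 19) / 1000 = 184/1000 = 0.1840 → 18.4 map units.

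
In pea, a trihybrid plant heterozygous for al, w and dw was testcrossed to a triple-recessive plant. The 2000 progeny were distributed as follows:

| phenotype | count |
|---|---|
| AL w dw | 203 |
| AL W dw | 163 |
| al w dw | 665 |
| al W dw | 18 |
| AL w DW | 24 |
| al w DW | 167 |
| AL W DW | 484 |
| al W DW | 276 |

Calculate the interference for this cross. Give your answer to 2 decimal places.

0.57

The two most frequent reciprocal classes, al w dw and AL W DW, are the parental types, so the F1 was al w dw / AL W DW.
The two rarest classes, al W dw and AL w DW, are the double crossovers. Comparing them with the parentals, only the w allele has switched, so w is the middle locus and the order is dw – w – al.
dw–w: (330 + 42)/2000 = 0.1860; w–al: (479 + 42)/2000 = 0.2605.
Expected DCO frequency = 0.1860 × 0.2605 ≈ 0.04845; observed = 42/2000 ≈ 0.02100.
Coefficient of coincidence = 0.02100/0.04845 ≈ 0.43; interference = 1 − 0.43 = 0.57.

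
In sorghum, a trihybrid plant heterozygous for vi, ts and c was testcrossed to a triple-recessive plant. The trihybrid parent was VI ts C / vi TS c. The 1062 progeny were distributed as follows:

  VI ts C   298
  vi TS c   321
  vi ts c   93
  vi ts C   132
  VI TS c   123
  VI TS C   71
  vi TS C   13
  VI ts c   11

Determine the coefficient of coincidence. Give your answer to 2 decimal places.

0.49

The two rarest classes, VI ts c and vi TS C, are the double crossovers. Comparing them with the parentals, only the c allele has switched, so c is the middle locus and the order is ts – c – vi.
ts–c: (164 + 24)/1062 = 0.1770; c–vi: (255 + 24)/1062 = 0.2627.
Expected DCO frequency = 0.1770 × 0.2627 ≈ 0.04650; observed = 24/1062 ≈ 0.02260.
Coefficient of coincidence = 0.02260/0.04650 ≈ 0.49.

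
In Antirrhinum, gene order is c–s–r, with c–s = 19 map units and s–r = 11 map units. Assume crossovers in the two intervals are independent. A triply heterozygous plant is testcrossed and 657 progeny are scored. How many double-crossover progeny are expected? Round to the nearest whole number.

Map distances give recombination frequencies of 0.190 and 0.110 for the two intervals.
With no interference, expected double-crossover frequency = 0.190 × 0.110 = 0.02090.
Expected number = 0.02090 × 657 = 13.73 ≈ 14.

14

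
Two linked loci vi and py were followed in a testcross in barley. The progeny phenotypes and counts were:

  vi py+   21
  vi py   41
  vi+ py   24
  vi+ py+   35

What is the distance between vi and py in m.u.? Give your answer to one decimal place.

37.2 m.u.

The two most frequent classes, vi+ py+ (35) and vi py (41), are the parental types, so the F1 was vi+ py+ / vi py.
The recombinant classes are vi+ py and vi py+: 24 + 21 = 45.
Recombination frequency = 45/121 = 0.3719 ≈ 37.2%, i.e. 37.2 m.u.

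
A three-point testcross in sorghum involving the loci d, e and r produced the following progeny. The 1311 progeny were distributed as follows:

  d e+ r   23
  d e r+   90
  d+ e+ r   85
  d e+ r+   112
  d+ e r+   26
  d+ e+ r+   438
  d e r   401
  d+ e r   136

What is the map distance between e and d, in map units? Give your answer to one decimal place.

The two most frequent reciprocal classes, d e r and d+ e+ r+, are the parental types, so the F1 was d e r / d+ e+ r+.
The two rarest classes, d e+ r and d+ e r+, are the double crossovers. Comparing them with the parentals, only the e allele has switched, so e is the middle locus and the order is r – e – d.
Crossovers in the e–d interval produce the single-crossover classes d+ e r and d e+ r+ (136 + 112 = 248) plus the double crossovers (49).
RF(e–d) = (248 + 49) / 1311 = 297/1311 = 0.2265 → 22.7 map units.

22.7 map units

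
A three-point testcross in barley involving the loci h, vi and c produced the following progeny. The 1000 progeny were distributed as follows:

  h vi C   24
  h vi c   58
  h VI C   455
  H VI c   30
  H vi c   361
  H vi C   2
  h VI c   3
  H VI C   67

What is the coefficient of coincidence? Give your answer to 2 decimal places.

The two most frequent reciprocal classes, h VI C and H vi c, are the parental types, so the F1 was h VI C / H vi c.
The two rarest classes, h VI c and H vi C, are the double crossovers. Comparing them with the parentals, only the c allele has switched, so c is the middle locus and the order is h – c – vi.
h–c: (125 + 5)/1000 = 0.1300; c–vi: (54 + 5)/1000 = 0.0590.
Expected DCO frequency = 0.1300 × 0.0590 ≈ 0.00767; observed = 5/1000 ≈ 0.00500.
Coefficient of coincidence = 0.00500/0.00767 ≈ 0.65.

0.65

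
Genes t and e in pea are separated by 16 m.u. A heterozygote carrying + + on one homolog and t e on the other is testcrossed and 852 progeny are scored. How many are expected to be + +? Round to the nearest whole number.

358

A map distance of 16 m.u. corresponds to a recombination frequency of 0.160.
The F1 is + + / t e, so + + is a parental gamete class with expected frequency (1 − r)/2 = 0.840/2 = 0.4200.
Expected number = 0.4200 × 852 = 357.84 ≈ 358.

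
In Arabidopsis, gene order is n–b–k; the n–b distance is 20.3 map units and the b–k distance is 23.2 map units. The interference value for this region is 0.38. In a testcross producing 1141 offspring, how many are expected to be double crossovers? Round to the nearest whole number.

Map distances give recombination frequencies of 0.203 and 0.232 for the two intervals.
With interference 0.38 (so coincidence = 0.62), expected double-crossover frequency = 0.203 × 0.232 × 0.62 = 0.02920.
Expected number = 0.02920 × 1141 = 33.32 ≈ 33.

33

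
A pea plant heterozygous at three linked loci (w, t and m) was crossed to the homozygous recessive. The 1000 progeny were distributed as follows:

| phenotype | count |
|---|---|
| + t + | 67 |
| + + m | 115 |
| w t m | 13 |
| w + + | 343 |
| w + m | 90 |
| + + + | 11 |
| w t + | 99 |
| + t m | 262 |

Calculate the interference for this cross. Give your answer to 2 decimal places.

0.44

The two most frequent reciprocal classes, w + + and + t m, are the parental types, so the F1 was w + + / + t m.
The two rarest classes, + + + and w t m, are the double crossovers. Comparing them with the parentals, only the w allele has switched, so w is the middle locus and the order is t – w – m.
t–w: (214 + 24)/1000 = 0.2380; w–m: (157 + 24)/1000 = 0.1810.
Expected DCO frequency = 0.2380 × 0.1810 ≈ 0.04308; observed = 24/1000 ≈ 0.02400.
Coefficient of coincidence = 0.02400/0.04308 ≈ 0.56; interference = 1 − 0.56 = 0.44.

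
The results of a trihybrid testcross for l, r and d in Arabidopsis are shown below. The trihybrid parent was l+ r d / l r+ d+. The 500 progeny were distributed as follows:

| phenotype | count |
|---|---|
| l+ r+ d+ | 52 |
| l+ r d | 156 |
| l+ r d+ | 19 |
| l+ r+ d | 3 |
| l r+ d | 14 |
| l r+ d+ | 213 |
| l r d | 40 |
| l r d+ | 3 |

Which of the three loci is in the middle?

The two rarest classes, l+ r+ d and l r d+, are the double crossovers. Comparing them with the parentals, only the r allele has switched, so r is the middle locus and the order is l – r – d.

r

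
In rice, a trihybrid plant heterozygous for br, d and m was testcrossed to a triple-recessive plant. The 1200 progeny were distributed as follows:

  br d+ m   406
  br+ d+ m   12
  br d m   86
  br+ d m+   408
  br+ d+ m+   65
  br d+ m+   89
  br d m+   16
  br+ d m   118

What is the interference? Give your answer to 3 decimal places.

The two most frequent reciprocal classes, br+ d m+ and br d+ m, are the parental types, so the F1 was br+ d m+ / br d+ m.
The two rarest classes, br d m+ and br+ d+ m, are the double crossovers. Comparing them with the parentals, only the br allele has switched, so br is the middle locus and the order is d – br – m.
d–br: (151 + 28)/1200 = 0.1492; br–m: (207 + 28)/1200 = 0.1958.
Expected DCO frequency = 0.1492 × 0.1958 ≈ 0.02921; observed = 28/1200 ≈ 0.02333.
Coefficient of coincidence = 0.02333/0.02921 ≈ 0.799; interference = 1 − 0.799 = 0.201.

0.201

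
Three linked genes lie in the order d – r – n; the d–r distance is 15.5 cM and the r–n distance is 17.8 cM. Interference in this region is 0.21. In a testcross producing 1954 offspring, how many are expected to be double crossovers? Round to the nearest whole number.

43

Map distances give recombination frequencies of 0.155 and 0.178 for the two intervals.
With interference 0.21 (so coincidence = 0.79), expected double-crossover frequency = 0.155 × 0.178 × 0.79 = 0.02180.
Expected number = 0.02180 × 1954 = 42.59 ≈ 43.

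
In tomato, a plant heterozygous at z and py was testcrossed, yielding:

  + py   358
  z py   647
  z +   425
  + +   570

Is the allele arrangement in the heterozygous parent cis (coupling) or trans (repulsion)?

cis

The two most frequent classes are + + (570) and z py (647); these are the parental (non-recombinant) types.
So the F1 carried + + on one chromosome and z py on the other — the recessive alleles are on the same chromosome (cis / coupling).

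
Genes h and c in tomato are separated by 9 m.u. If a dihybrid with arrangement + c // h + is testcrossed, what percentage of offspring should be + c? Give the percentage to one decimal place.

45.5%

A map distance of 9 m.u. corresponds to a recombination frequency of 0.090.
The F1 is + c / h +, so + c is a parental gamete class with expected frequency (1 − r)/2 = 0.910/2 = 0.4550.
That is 0.4550 = 45.5% of the progeny.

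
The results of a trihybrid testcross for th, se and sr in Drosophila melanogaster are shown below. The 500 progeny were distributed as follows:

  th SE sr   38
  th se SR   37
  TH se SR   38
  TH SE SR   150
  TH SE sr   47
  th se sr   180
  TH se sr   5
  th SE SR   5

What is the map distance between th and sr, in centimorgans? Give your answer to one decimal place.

18.8 centimorgans

The two most frequent reciprocal classes, TH SE SR and th se sr, are the parental types, so the F1 was TH SE SR / th se sr.
The two rarest classes, th SE SR and TH se sr, are the double crossovers. Comparing them with the parentals, only the th allele has switched, so th is the middle locus and the order is sr – th – se.
Crossovers in the sr–th interval produce the single-crossover classes TH SE sr and th se SR (47 + 37 = 84) plus the double crossovers (10).
RF(sr–th) = (84 + 10) / 500 = 94/500 = 0.1880 → 18.8 centimorgans.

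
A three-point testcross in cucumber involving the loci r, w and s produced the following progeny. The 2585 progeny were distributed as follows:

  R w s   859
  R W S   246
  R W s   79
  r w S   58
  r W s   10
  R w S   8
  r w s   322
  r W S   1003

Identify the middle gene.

The two most frequent reciprocal classes, R w s and r W S, are the parental types, so the F1 was R w s / r W S.
The two rarest classes, R w S and r W s, are the double crossovers. Comparing them with the parentals, only the s allele has switched, so s is the middle locus and the order is w – s – r.

s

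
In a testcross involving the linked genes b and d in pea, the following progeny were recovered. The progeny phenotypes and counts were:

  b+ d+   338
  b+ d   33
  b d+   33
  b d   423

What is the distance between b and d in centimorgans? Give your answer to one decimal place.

The two most frequent classes, b+ d+ (338) and b d (423), are the parental types, so the F1 was b+ d+ / b d.
The recombinant classes are b+ d and b d+: 33 + 33 = 66.
Recombination frequency = 66/827 = 0.0798 ≈ 8.0%, i.e. 8.0 centimorgans.

8.0 centimorgans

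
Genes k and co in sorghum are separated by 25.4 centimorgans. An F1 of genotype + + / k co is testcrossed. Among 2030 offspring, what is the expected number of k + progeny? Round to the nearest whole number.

A map distance of 25.4 centimorgans corresponds to a recombination frequency of 0.254.
The F1 is + + / k co, so k + is a recombinant gamete class with expected frequency r/2 = 0.254/2 = 0.1270.
Expected number = 0.1270 × 2030 = 257.81 ≈ 258.

258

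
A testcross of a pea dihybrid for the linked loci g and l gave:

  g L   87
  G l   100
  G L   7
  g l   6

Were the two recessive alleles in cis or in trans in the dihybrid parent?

trans

The two most frequent classes are G l (100) and g L (87); these are the parental (non-recombinant) types.
So the F1 carried G l on one chromosome and g L on the other — the recessive alleles are on opposite chromosomes (trans / repulsion).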